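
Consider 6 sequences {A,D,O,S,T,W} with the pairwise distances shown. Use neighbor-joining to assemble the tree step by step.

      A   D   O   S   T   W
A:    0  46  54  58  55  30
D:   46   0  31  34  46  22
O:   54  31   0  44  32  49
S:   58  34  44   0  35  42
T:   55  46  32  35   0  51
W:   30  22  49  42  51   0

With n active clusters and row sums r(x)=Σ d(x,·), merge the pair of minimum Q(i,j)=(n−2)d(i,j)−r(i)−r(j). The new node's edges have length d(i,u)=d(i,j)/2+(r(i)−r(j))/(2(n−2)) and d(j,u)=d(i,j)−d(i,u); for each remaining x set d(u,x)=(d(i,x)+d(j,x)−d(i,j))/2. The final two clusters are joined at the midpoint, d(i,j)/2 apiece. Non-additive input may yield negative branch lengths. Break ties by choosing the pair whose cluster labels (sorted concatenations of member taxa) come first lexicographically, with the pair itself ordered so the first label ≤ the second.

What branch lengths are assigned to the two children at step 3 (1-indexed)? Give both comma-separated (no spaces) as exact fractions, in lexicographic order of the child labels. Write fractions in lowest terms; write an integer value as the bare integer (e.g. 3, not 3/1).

step 1: merge (A,W) at d=30, Q=-317; branch lengths A→169/8, W→71/8; new cluster AW
  updated: d(AW,D)=19, d(AW,O)=73/2, d(AW,S)=35, d(AW,T)=38
step 2: merge (AW,D) at d=19, Q=-403/2; branch lengths AW→37/4, D→39/4; new cluster ADW
  updated: d(ADW,O)=97/4, d(ADW,S)=25, d(ADW,T)=65/2
step 3: merge (ADW,S) at d=25, Q=-543/4; branch lengths ADW→111/16, S→289/16; new cluster ADSW
  updated: d(ADSW,O)=173/8, d(ADSW,T)=85/4
step 4: merge (ADSW,O) at d=173/8, Q=-599/8; branch lengths ADSW→87/16, O→259/16; new cluster ADOSW
  updated: d(ADOSW,T)=253/16
step 5: merge (ADOSW,T) at d=253/16; branch lengths ADOSW→253/32, T→253/32; new cluster ADOSTW
final tree: (((((A:169/8,W:71/8):37/4,D:39/4):111/16,S:289/16):87/16,O:259/16):253/32,T:253/32)
total length: 1783/16

111/16,289/16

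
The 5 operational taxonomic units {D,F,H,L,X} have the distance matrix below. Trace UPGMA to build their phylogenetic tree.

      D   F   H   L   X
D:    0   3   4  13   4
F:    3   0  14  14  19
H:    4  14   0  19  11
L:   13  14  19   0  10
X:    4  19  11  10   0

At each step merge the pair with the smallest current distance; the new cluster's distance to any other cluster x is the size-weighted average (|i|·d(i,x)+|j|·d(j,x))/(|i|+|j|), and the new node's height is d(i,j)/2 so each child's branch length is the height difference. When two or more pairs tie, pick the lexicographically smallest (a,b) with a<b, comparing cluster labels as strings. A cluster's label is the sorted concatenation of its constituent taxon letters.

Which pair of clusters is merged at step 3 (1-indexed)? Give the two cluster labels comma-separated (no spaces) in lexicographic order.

iteration 1: select D,F (d=3); attach at lengths (3/2, 3/2); label the merged cluster DF
  updated: d(DF,H)=9, d(DF,L)=27/2, d(DF,X)=23/2
iteration 2: select DF,H (d=9); attach at lengths (3, 9/2); label the merged cluster DFH
  updated: d(DFH,L)=46/3, d(DFH,X)=34/3
iteration 3: select L,X (d=10); attach at lengths (5, 5); label the merged cluster LX
  updated: d(DFH,LX)=40/3
iteration 4: select DFH,LX (d=40/3); attach at lengths (13/6, 5/3); label the merged cluster DFHLX
final tree: (((D:3/2,F:3/2):3,H:9/2):13/6,(L:5,X:5):5/3)
total length: 73/3

L,X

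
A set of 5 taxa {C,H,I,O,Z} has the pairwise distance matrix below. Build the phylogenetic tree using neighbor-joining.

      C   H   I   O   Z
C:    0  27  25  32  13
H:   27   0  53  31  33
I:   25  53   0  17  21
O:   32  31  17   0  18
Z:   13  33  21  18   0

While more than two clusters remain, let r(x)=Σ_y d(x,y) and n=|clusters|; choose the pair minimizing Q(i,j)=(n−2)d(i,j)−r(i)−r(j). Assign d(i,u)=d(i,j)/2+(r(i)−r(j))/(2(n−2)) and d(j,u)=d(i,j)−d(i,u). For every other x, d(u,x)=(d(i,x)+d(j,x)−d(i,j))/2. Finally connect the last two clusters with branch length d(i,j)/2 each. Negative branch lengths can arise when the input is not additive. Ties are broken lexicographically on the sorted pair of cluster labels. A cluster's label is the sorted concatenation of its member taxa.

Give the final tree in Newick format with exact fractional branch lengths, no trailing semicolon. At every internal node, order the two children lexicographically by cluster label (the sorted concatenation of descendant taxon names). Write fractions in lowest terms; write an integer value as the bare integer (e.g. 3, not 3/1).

step 1: merge (I,O) at d=17, Q=-163; branch lengths I→23/2, O→11/2; new cluster IO
  updated: d(C,IO)=20, d(H,IO)=67/2, d(IO,Z)=11
step 2: merge (C,H) at d=27, Q=-199/2; branch lengths C→41/8, H→175/8; new cluster CH
  updated: d(CH,IO)=53/4, d(CH,Z)=19/2
step 3: merge (CH,IO) at d=53/4, Q=-135/4; branch lengths CH→47/8, IO→59/8; new cluster CHIO
  updated: d(CHIO,Z)=29/8
step 4: merge (CHIO,Z) at d=29/8; branch lengths CHIO→29/16, Z→29/16; new cluster CHIOZ
final tree: (((C:41/8,H:175/8):47/8,(I:23/2,O:11/2):59/8):29/16,Z:29/16)
total length: 487/8

(((C:41/8,H:175/8):47/8,(I:23/2,O:11/2):59/8):29/16,Z:29/16)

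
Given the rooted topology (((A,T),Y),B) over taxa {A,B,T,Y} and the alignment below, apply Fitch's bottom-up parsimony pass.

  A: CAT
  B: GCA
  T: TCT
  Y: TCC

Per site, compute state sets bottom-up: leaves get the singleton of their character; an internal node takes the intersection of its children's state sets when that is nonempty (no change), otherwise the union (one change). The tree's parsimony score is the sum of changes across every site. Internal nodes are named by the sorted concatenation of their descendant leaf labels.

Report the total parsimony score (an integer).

AT@0: {C} ∪ {T} = {C,T} (union, +1)
ATY@0: {C,T} ∩ {T} = {T} (intersection, +0)
ABTY@0: {T} ∪ {G} = {G,T} (union, +1)
AT@1: {A} ∪ {C} = {A,C} (union, +1)
ATY@1: {A,C} ∩ {C} = {C} (intersection, +0)
ABTY@1: {C} ∩ {C} = {C} (intersection, +0)
AT@2: {T} ∩ {T} = {T} (intersection, +0)
ATY@2: {T} ∪ {C} = {C,T} (union, +1)
ABTY@2: {C,T} ∪ {A} = {A,C,T} (union, +1)
per-site changes: [2, 1, 2]; total = 5

5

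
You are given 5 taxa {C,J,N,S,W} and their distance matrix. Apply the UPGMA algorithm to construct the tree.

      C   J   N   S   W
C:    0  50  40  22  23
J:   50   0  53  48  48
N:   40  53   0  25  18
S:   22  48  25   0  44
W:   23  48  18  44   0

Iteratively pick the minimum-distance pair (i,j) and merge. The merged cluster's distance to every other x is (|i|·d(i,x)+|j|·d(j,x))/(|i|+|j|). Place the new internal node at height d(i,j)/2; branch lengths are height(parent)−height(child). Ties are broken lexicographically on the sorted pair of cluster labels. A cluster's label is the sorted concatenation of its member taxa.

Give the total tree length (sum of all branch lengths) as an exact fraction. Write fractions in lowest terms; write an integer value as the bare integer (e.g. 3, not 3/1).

345/4

step 1: merge (N,W) at d=18; branch lengths N→9, W→9; new cluster NW
  updated: d(C,NW)=63/2, d(J,NW)=101/2, d(NW,S)=69/2
step 2: merge (C,S) at d=22; branch lengths C→11, S→11; new cluster CS
  updated: d(CS,J)=49, d(CS,NW)=33
step 3: merge (CS,NW) at d=33; branch lengths CS→11/2, NW→15/2; new cluster CNSW
  updated: d(CNSW,J)=199/4
step 4: merge (CNSW,J) at d=199/4; branch lengths CNSW→67/8, J→199/8; new cluster CJNSW
final tree: (((C:11,S:11):11/2,(N:9,W:9):15/2):67/8,J:199/8)
total length: 345/4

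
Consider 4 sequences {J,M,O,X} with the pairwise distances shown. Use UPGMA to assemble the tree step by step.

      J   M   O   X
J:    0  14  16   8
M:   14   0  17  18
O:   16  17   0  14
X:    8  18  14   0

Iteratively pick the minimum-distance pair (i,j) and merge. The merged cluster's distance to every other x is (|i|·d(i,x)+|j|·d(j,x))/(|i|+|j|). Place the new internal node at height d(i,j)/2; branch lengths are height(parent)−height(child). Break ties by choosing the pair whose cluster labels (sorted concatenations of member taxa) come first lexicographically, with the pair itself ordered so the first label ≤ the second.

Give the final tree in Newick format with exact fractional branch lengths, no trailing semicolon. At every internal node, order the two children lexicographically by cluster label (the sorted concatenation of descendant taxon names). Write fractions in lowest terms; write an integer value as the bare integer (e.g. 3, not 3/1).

step 1: merge (J,X) at d=8; branch lengths J→4, X→4; new cluster JX
  updated: d(JX,M)=16, d(JX,O)=15
step 2: merge (JX,O) at d=15; branch lengths JX→7/2, O→15/2; new cluster JOX
  updated: d(JOX,M)=49/3
step 3: merge (JOX,M) at d=49/3; branch lengths JOX→2/3, M→49/6; new cluster JMOX
final tree: (((J:4,X:4):7/2,O:15/2):2/3,M:49/6)
total length: 167/6

(((J:4,X:4):7/2,O:15/2):2/3,M:49/6)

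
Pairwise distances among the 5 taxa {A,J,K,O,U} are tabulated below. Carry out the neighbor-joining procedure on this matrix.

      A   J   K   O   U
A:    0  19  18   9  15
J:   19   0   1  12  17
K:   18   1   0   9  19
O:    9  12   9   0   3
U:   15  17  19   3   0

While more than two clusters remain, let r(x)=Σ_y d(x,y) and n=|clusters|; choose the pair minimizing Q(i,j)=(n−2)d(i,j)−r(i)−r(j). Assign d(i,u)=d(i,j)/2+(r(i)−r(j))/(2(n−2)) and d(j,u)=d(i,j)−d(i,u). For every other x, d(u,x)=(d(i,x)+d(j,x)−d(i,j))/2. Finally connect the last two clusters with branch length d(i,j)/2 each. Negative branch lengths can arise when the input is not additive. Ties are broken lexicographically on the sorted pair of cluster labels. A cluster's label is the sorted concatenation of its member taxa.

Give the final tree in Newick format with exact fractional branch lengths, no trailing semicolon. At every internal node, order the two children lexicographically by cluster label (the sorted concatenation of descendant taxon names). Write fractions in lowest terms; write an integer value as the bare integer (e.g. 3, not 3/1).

(((A:65/8,(J:5/6,K:1/6):79/8):19/8,O:-15/8):39/16,U:39/16)

1. join J+K (d=1, Q=-93) ⇒ JK; edges |J|=5/6, |K|=1/6
  updated: d(A,JK)=18, d(JK,O)=10, d(JK,U)=35/2
2. join A+JK (d=18, Q=-103/2) ⇒ AJK; edges |A|=65/8, |JK|=79/8
  updated: d(AJK,O)=1/2, d(AJK,U)=29/4
3. join AJK+O (d=1/2, Q=-43/4) ⇒ AJKO; edges |AJK|=19/8, |O|=-15/8
  updated: d(AJKO,U)=39/8
4. join AJKO+U (d=39/8) ⇒ AJKOU; edges |AJKO|=39/16, |U|=39/16
final tree: (((A:65/8,(J:5/6,K:1/6):79/8):19/8,O:-15/8):39/16,U:39/16)
total length: 195/8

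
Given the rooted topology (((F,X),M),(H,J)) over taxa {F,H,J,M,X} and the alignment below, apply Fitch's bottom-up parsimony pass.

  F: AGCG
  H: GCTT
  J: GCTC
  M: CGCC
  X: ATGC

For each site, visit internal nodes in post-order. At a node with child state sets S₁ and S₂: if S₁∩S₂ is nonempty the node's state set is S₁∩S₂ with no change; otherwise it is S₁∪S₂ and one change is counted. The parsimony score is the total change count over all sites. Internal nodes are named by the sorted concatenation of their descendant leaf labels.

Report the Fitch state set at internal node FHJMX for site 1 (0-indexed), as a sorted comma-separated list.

C,G

FX@0: {A} ∩ {A} = {A} (intersection, +0)
FMX@0: {A} ∪ {C} = {A,C} (union, +1)
HJ@0: {G} ∩ {G} = {G} (intersection, +0)
FHJMX@0: {A,C} ∪ {G} = {A,C,G} (union, +1)
FX@1: {G} ∪ {T} = {G,T} (union, +1)
FMX@1: {G,T} ∩ {G} = {G} (intersection, +0)
HJ@1: {C} ∩ {C} = {C} (intersection, +0)
FHJMX@1: {G} ∪ {C} = {C,G} (union, +1)
FX@2: {C} ∪ {G} = {C,G} (union, +1)
FMX@2: {C,G} ∩ {C} = {C} (intersection, +0)
HJ@2: {T} ∩ {T} = {T} (intersection, +0)
FHJMX@2: {C} ∪ {T} = {C,T} (union, +1)
FX@3: {G} ∪ {C} = {C,G} (union, +1)
FMX@3: {C,G} ∩ {C} = {C} (intersection, +0)
HJ@3: {T} ∪ {C} = {C,T} (union, +1)
FHJMX@3: {C} ∩ {C,T} = {C} (intersection, +0)
per-site changes: [2, 2, 2, 2]; total = 8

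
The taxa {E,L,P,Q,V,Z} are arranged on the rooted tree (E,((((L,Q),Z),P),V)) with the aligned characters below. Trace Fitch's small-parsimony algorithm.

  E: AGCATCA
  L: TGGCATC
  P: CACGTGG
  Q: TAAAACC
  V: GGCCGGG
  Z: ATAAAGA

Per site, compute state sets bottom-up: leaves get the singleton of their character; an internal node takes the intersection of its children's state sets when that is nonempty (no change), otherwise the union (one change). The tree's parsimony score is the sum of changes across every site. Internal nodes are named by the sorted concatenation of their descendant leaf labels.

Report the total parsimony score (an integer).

19

LQ@0: {T} ∩ {T} = {T} (intersection, +0)
LQZ@0: {T} ∪ {A} = {A,T} (union, +1)
LPQZ@0: {A,T} ∪ {C} = {A,C,T} (union, +1)
LPQVZ@0: {A,C,T} ∪ {G} = {A,C,G,T} (union, +1)
ELPQVZ@0: {A} ∩ {A,C,G,T} = {A} (intersection, +0)
LQ@1: {G} ∪ {A} = {A,G} (union, +1)
LQZ@1: {A,G} ∪ {T} = {A,G,T} (union, +1)
LPQZ@1: {A,G,T} ∩ {A} = {A} (intersection, +0)
LPQVZ@1: {A} ∪ {G} = {A,G} (union, +1)
ELPQVZ@1: {G} ∩ {A,G} = {G} (intersection, +0)
LQ@2: {G} ∪ {A} = {A,G} (union, +1)
LQZ@2: {A,G} ∩ {A} = {A} (intersection, +0)
LPQZ@2: {A} ∪ {C} = {A,C} (union, +1)
LPQVZ@2: {A,C} ∩ {C} = {C} (intersection, +0)
ELPQVZ@2: {C} ∩ {C} = {C} (intersection, +0)
LQ@3: {C} ∪ {A} = {A,C} (union, +1)
LQZ@3: {A,C} ∩ {A} = {A} (intersection, +0)
LPQZ@3: {A} ∪ {G} = {A,G} (union, +1)
LPQVZ@3: {A,G} ∪ {C} = {A,C,G} (union, +1)
ELPQVZ@3: {A} ∩ {A,C,G} = {A} (intersection, +0)
LQ@4: {A} ∩ {A} = {A} (intersection, +0)
LQZ@4: {A} ∩ {A} = {A} (intersection, +0)
LPQZ@4: {A} ∪ {T} = {A,T} (union, +1)
LPQVZ@4: {A,T} ∪ {G} = {A,G,T} (union, +1)
ELPQVZ@4: {T} ∩ {A,G,T} = {T} (intersection, +0)
LQ@5: {T} ∪ {C} = {C,T} (union, +1)
LQZ@5: {C,T} ∪ {G} = {C,G,T} (union, +1)
LPQZ@5: {C,G,T} ∩ {G} = {G} (intersection, +0)
LPQVZ@5: {G} ∩ {G} = {G} (intersection, +0)
ELPQVZ@5: {C} ∪ {G} = {C,G} (union, +1)
LQ@6: {C} ∩ {C} = {C} (intersection, +0)
LQZ@6: {C} ∪ {A} = {A,C} (union, +1)
LPQZ@6: {A,C} ∪ {G} = {A,C,G} (union, +1)
LPQVZ@6: {A,C,G} ∩ {G} = {G} (intersection, +0)
ELPQVZ@6: {A} ∪ {G} = {A,G} (union, +1)
per-site changes: [3, 3, 2, 3, 2, 3, 3]; total = 19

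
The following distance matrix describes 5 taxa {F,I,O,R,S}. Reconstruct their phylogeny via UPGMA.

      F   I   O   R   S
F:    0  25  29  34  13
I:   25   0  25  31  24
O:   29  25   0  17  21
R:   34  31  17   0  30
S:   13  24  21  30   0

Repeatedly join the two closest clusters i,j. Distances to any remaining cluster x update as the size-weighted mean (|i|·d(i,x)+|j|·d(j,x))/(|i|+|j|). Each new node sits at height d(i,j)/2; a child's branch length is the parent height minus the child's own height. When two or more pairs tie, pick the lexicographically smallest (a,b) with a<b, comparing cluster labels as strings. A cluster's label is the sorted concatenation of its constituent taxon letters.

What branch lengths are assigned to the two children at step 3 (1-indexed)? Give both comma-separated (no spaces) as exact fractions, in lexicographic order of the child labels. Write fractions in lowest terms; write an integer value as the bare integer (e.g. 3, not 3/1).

23/4,49/4

1. join F+S (d=13) ⇒ FS; edges |F|=13/2, |S|=13/2
  updated: d(FS,I)=49/2, d(FS,O)=25, d(FS,R)=32
2. join O+R (d=17) ⇒ OR; edges |O|=17/2, |R|=17/2
  updated: d(FS,OR)=57/2, d(I,OR)=28
3. join FS+I (d=49/2) ⇒ FIS; edges |FS|=23/4, |I|=49/4
  updated: d(FIS,OR)=85/3
4. join FIS+OR (d=85/3) ⇒ FIORS; edges |FIS|=23/12, |OR|=17/3
final tree: (((F:13/2,S:13/2):23/4,I:49/4):23/12,(O:17/2,R:17/2):17/3)
total length: 667/12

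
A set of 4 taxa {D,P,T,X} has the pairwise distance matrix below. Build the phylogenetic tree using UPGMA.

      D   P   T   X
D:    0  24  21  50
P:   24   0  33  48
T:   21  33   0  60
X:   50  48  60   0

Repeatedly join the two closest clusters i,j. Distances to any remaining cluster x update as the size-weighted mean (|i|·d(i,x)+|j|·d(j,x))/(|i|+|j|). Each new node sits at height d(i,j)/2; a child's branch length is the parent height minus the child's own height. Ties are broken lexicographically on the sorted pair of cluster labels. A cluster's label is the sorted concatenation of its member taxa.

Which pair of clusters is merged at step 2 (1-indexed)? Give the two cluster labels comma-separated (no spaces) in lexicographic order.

DT,P

step 1: merge (D,T) at d=21; branch lengths D→21/2, T→21/2; new cluster DT
  updated: d(DT,P)=57/2, d(DT,X)=55
step 2: merge (DT,P) at d=57/2; branch lengths DT→15/4, P→57/4; new cluster DPT
  updated: d(DPT,X)=158/3
step 3: merge (DPT,X) at d=158/3; branch lengths DPT→145/12, X→79/3; new cluster DPTX
final tree: (((D:21/2,T:21/2):15/4,P:57/4):145/12,X:79/3)
total length: 929/12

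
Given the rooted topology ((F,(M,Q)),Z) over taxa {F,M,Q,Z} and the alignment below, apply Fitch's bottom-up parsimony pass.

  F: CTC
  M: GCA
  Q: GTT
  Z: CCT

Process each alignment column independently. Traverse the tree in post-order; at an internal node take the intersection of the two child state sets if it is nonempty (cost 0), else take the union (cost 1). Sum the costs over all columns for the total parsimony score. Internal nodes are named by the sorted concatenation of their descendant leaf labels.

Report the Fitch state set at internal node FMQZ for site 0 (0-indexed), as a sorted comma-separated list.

site 0, node MQ: M={G} ∩ Q={G} → {G} (+0)
site 0, node FMQ: F={C} ∪ MQ={G} → {C,G} (+1)
site 0, node FMQZ: FMQ={C,G} ∩ Z={C} → {C} (+0)
site 1, node MQ: M={C} ∪ Q={T} → {C,T} (+1)
site 1, node FMQ: F={T} ∩ MQ={C,T} → {T} (+0)
site 1, node FMQZ: FMQ={T} ∪ Z={C} → {C,T} (+1)
site 2, node MQ: M={A} ∪ Q={T} → {A,T} (+1)
site 2, node FMQ: F={C} ∪ MQ={A,T} → {A,C,T} (+1)
site 2, node FMQZ: FMQ={A,C,T} ∩ Z={T} → {T} (+0)
per-site changes: [1, 2, 2]; total = 5

C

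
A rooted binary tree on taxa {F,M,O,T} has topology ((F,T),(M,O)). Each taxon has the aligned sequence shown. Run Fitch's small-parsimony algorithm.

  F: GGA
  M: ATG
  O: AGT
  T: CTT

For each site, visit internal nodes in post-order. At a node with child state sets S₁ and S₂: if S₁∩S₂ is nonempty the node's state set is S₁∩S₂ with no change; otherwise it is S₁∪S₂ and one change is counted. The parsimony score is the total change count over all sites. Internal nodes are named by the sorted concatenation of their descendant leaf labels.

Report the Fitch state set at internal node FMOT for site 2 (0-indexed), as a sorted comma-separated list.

[col 0] FT: children F:{G}, T:{C} ∪→ {C,G}; cost 1
[col 0] MO: children M:{A}, O:{A} ∩→ {A}; cost 0
[col 0] FMOT: children FT:{C,G}, MO:{A} ∪→ {A,C,G}; cost 1
[col 1] FT: children F:{G}, T:{T} ∪→ {G,T}; cost 1
[col 1] MO: children M:{T}, O:{G} ∪→ {G,T}; cost 1
[col 1] FMOT: children FT:{G,T}, MO:{G,T} ∩→ {G,T}; cost 0
[col 2] FT: children F:{A}, T:{T} ∪→ {A,T}; cost 1
[col 2] MO: children M:{G}, O:{T} ∪→ {G,T}; cost 1
[col 2] FMOT: children FT:{A,T}, MO:{G,T} ∩→ {T}; cost 0
per-site changes: [2, 2, 2]; total = 6

T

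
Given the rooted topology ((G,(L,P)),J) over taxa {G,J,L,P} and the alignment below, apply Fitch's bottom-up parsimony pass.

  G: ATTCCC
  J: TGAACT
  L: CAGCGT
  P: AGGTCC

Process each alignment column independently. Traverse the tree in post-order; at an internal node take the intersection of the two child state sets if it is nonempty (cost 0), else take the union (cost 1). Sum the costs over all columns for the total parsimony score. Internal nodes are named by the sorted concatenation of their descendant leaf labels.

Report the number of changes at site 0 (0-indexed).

[col 0] LP: children L:{C}, P:{A} ∪→ {A,C}; cost 1
[col 0] GLP: children G:{A}, LP:{A,C} ∩→ {A}; cost 0
[col 0] GJLP: children GLP:{A}, J:{T} ∪→ {A,T}; cost 1
[col 1] LP: children L:{A}, P:{G} ∪→ {A,G}; cost 1
[col 1] GLP: children G:{T}, LP:{A,G} ∪→ {A,G,T}; cost 1
[col 1] GJLP: children GLP:{A,G,T}, J:{G} ∩→ {G}; cost 0
[col 2] LP: children L:{G}, P:{G} ∩→ {G}; cost 0
[col 2] GLP: children G:{T}, LP:{G} ∪→ {G,T}; cost 1
[col 2] GJLP: children GLP:{G,T}, J:{A} ∪→ {A,G,T}; cost 1
[col 3] LP: children L:{C}, P:{T} ∪→ {C,T}; cost 1
[col 3] GLP: children G:{C}, LP:{C,T} ∩→ {C}; cost 0
[col 3] GJLP: children GLP:{C}, J:{A} ∪→ {A,C}; cost 1
[col 4] LP: children L:{G}, P:{C} ∪→ {C,G}; cost 1
[col 4] GLP: children G:{C}, LP:{C,G} ∩→ {C}; cost 0
[col 4] GJLP: children GLP:{C}, J:{C} ∩→ {C}; cost 0
[col 5] LP: children L:{T}, P:{C} ∪→ {C,T}; cost 1
[col 5] GLP: children G:{C}, LP:{C,T} ∩→ {C}; cost 0
[col 5] GJLP: children GLP:{C}, J:{T} ∪→ {C,T}; cost 1
per-site changes: [2, 2, 2, 2, 1, 2]; total = 11

2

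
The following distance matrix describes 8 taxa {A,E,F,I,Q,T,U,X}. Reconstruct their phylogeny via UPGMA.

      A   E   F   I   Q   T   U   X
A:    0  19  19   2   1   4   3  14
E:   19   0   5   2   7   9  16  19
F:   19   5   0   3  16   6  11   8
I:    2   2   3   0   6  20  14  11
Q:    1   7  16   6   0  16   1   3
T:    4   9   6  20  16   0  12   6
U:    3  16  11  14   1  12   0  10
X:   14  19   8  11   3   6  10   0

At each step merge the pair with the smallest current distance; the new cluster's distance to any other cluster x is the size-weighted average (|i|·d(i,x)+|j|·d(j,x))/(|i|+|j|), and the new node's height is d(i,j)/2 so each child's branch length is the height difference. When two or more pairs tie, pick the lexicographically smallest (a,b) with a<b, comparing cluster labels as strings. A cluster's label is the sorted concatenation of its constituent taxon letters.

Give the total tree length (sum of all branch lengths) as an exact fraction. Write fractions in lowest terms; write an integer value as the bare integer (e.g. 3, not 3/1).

1. join A+Q (d=1) ⇒ AQ; edges |A|=1/2, |Q|=1/2
  updated: d(AQ,E)=13, d(AQ,F)=35/2, d(AQ,I)=4, d(AQ,T)=10, d(AQ,U)=2, d(AQ,X)=17/2
2. join AQ+U (d=2) ⇒ AQU; edges |AQ|=1/2, |U|=1
  updated: d(AQU,E)=14, d(AQU,F)=46/3, d(AQU,I)=22/3, d(AQU,T)=32/3, d(AQU,X)=9
3. join E+I (d=2) ⇒ EI; edges |E|=1, |I|=1
  updated: d(AQU,EI)=32/3, d(EI,F)=4, d(EI,T)=29/2, d(EI,X)=15
4. join EI+F (d=4) ⇒ EFI; edges |EI|=1, |F|=2
  updated: d(AQU,EFI)=110/9, d(EFI,T)=35/3, d(EFI,X)=38/3
5. join T+X (d=6) ⇒ TX; edges |T|=3, |X|=3
  updated: d(AQU,TX)=59/6, d(EFI,TX)=73/6
6. join AQU+TX (d=59/6) ⇒ AQTUX; edges |AQU|=47/12, |TX|=23/12
  updated: d(AQTUX,EFI)=61/5
7. join AQTUX+EFI (d=61/5) ⇒ AEFIQTUX; edges |AQTUX|=71/60, |EFI|=41/10
final tree: ((((A:1/2,Q:1/2):1/2,U:1):47/12,(T:3,X:3):23/12):71/60,((E:1,I:1):1,F:2):41/10)
total length: 1477/60

1477/60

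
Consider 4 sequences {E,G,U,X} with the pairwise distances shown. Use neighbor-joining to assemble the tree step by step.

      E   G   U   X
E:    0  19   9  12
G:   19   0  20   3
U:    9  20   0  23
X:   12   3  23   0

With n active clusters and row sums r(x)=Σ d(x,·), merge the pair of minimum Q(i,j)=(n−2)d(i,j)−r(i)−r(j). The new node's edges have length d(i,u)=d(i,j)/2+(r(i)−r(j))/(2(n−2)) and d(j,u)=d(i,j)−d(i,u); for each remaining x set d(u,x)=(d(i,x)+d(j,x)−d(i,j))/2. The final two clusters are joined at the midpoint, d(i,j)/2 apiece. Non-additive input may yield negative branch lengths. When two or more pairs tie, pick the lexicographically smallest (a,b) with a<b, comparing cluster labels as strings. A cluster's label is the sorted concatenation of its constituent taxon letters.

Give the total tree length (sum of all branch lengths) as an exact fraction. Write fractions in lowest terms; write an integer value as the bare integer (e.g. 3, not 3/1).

step 1: merge (E,U) at d=9, Q=-74; branch lengths E→3/2, U→15/2; new cluster EU
  updated: d(EU,G)=15, d(EU,X)=13
step 2: merge (EU,G) at d=15, Q=-31; branch lengths EU→25/2, G→5/2; new cluster EGU
  updated: d(EGU,X)=1/2
step 3: merge (EGU,X) at d=1/2; branch lengths EGU→1/4, X→1/4; new cluster EGUX
final tree: (((E:3/2,U:15/2):25/2,G:5/2):1/4,X:1/4)
total length: 49/2

49/2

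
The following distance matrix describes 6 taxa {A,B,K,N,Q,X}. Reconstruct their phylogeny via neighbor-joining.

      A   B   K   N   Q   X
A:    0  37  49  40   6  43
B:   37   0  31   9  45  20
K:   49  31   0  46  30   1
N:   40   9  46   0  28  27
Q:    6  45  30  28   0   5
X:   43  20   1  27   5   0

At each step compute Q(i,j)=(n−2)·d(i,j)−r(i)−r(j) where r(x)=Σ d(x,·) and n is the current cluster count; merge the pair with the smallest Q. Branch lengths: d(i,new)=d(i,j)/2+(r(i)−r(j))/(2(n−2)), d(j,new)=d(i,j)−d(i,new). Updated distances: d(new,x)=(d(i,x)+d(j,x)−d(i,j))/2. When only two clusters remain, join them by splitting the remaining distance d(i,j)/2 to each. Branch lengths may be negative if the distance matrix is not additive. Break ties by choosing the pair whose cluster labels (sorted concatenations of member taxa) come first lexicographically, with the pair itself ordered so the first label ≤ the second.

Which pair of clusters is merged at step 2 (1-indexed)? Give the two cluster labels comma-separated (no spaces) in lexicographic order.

1. join A+Q (d=6, Q=-265) ⇒ AQ; edges |A|=85/8, |Q|=-37/8
  updated: d(AQ,B)=38, d(AQ,K)=73/2, d(AQ,N)=31, d(AQ,X)=21
2. join B+N (d=9, Q=-184) ⇒ BN; edges |B|=2, |N|=7
  updated: d(AQ,BN)=30, d(BN,K)=34, d(BN,X)=19
3. join AQ+BN (d=30, Q=-221/2) ⇒ ABNQ; edges |AQ|=129/8, |BN|=111/8
  updated: d(ABNQ,K)=81/4, d(ABNQ,X)=5
4. join ABNQ+K (d=81/4, Q=-105/4) ⇒ ABKNQ; edges |ABNQ|=97/8, |K|=65/8
  updated: d(ABKNQ,X)=-57/8
5. join ABKNQ+X (d=-57/8) ⇒ ABKNQX; edges |ABKNQ|=-57/16, |X|=-57/16
final tree: ((((A:85/8,Q:-37/8):129/8,(B:2,N:7):111/8):97/8,K:65/8):-57/16,X:-57/16)
total length: 465/8

B,N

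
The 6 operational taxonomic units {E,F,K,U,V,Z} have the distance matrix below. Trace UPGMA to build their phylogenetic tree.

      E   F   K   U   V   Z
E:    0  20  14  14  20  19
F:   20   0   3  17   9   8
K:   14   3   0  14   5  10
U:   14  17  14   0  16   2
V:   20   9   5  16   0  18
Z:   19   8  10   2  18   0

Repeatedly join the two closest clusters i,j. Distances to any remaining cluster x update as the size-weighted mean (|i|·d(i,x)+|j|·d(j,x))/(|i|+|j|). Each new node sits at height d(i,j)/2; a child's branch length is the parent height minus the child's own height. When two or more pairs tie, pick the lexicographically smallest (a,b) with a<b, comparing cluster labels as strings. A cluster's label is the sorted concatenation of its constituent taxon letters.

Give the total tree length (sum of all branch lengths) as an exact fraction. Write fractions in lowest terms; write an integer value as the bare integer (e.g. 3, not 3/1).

1819/60

1. join U+Z (d=2) ⇒ UZ; edges |U|=1, |Z|=1
  updated: d(E,UZ)=33/2, d(F,UZ)=25/2, d(K,UZ)=12, d(UZ,V)=17
2. join F+K (d=3) ⇒ FK; edges |F|=3/2, |K|=3/2
  updated: d(E,FK)=17, d(FK,UZ)=49/4, d(FK,V)=7
3. join FK+V (d=7) ⇒ FKV; edges |FK|=2, |V|=7/2
  updated: d(E,FKV)=18, d(FKV,UZ)=83/6
4. join FKV+UZ (d=83/6) ⇒ FKUVZ; edges |FKV|=41/12, |UZ|=71/12
  updated: d(E,FKUVZ)=87/5
5. join E+FKUVZ (d=87/5) ⇒ EFKUVZ; edges |E|=87/10, |FKUVZ|=107/60
final tree: (E:87/10,(((F:3/2,K:3/2):2,V:7/2):41/12,(U:1,Z:1):71/12):107/60)
total length: 1819/60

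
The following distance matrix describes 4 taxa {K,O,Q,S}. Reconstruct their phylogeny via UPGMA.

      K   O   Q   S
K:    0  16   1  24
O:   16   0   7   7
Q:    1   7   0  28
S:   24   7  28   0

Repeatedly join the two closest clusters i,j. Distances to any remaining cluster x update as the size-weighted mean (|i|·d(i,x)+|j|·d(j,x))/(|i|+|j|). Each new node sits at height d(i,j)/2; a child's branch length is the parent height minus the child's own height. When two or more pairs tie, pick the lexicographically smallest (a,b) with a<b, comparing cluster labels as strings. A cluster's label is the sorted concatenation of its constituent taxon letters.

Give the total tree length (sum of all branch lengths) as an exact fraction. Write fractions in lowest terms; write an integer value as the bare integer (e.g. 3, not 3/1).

1. join K+Q (d=1) ⇒ KQ; edges |K|=1/2, |Q|=1/2
  updated: d(KQ,O)=23/2, d(KQ,S)=26
2. join O+S (d=7) ⇒ OS; edges |O|=7/2, |S|=7/2
  updated: d(KQ,OS)=75/4
3. join KQ+OS (d=75/4) ⇒ KOQS; edges |KQ|=71/8, |OS|=47/8
final tree: ((K:1/2,Q:1/2):71/8,(O:7/2,S:7/2):47/8)
total length: 91/4

91/4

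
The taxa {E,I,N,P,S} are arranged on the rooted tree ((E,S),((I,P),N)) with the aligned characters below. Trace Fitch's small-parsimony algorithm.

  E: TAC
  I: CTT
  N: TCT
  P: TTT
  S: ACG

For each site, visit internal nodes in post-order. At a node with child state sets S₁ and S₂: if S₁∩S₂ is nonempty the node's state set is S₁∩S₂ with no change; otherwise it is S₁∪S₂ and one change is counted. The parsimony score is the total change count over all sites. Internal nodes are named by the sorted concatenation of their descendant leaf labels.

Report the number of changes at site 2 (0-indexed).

2

site 0, node ES: E={T} ∪ S={A} → {A,T} (+1)
site 0, node IP: I={C} ∪ P={T} → {C,T} (+1)
site 0, node INP: IP={C,T} ∩ N={T} → {T} (+0)
site 0, node EINPS: ES={A,T} ∩ INP={T} → {T} (+0)
site 1, node ES: E={A} ∪ S={C} → {A,C} (+1)
site 1, node IP: I={T} ∩ P={T} → {T} (+0)
site 1, node INP: IP={T} ∪ N={C} → {C,T} (+1)
site 1, node EINPS: ES={A,C} ∩ INP={C,T} → {C} (+0)
site 2, node ES: E={C} ∪ S={G} → {C,G} (+1)
site 2, node IP: I={T} ∩ P={T} → {T} (+0)
site 2, node INP: IP={T} ∩ N={T} → {T} (+0)
site 2, node EINPS: ES={C,G} ∪ INP={T} → {C,G,T} (+1)
per-site changes: [2, 2, 2]; total = 6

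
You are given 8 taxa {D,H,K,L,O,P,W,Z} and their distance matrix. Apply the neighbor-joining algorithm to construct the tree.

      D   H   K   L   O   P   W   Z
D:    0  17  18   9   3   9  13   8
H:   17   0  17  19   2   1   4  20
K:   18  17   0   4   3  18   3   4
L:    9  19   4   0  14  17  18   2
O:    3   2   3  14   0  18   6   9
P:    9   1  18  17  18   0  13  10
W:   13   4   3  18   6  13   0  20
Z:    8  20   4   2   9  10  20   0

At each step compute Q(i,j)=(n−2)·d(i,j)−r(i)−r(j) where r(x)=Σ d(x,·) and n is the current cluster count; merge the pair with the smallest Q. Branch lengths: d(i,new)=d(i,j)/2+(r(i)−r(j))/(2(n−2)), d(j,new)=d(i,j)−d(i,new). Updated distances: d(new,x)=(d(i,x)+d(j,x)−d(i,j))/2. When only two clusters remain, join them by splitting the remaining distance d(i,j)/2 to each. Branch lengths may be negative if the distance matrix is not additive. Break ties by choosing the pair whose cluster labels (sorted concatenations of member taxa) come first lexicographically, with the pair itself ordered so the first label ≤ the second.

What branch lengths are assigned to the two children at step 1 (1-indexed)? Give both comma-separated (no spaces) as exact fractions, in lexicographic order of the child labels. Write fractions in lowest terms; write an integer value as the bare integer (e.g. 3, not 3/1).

iteration 1: select H,P (d=1, Q=-160); attach at lengths (0, 1); label the merged cluster HP
  updated: d(D,HP)=25/2, d(HP,K)=17, d(HP,L)=35/2, d(HP,O)=19/2, d(HP,W)=8, d(HP,Z)=29/2
iteration 2: select L,Z (d=2, Q=-112); attach at lengths (17/10, 3/10); label the merged cluster LZ
  updated: d(D,LZ)=15/2, d(HP,LZ)=15, d(K,LZ)=3, d(LZ,O)=21/2, d(LZ,W)=18
iteration 3: select K,LZ (d=3, Q=-86); attach at lengths (1/4, 11/4); label the merged cluster KLZ
  updated: d(D,KLZ)=45/4, d(HP,KLZ)=29/2, d(KLZ,O)=21/4, d(KLZ,W)=9
iteration 4: select HP,W (d=8, Q=-113/2); attach at lengths (65/12, 31/12); label the merged cluster HPW
  updated: d(D,HPW)=35/4, d(HPW,KLZ)=31/4, d(HPW,O)=15/4
iteration 5: select D,O (d=3, Q=-29); attach at lengths (17/4, -5/4); label the merged cluster DO
  updated: d(DO,HPW)=19/4, d(DO,KLZ)=27/4
iteration 6: select DO,HPW (d=19/4, Q=-77/4); attach at lengths (15/8, 23/8); label the merged cluster DHOPW
  updated: d(DHOPW,KLZ)=39/8
iteration 7: select DHOPW,KLZ (d=39/8); attach at lengths (39/16, 39/16); label the merged cluster DHKLOPWZ
final tree: (((D:17/4,O:-5/4):15/8,((H:0,P:1):65/12,W:31/12):23/8):39/16,(K:1/4,(L:17/10,Z:3/10):11/4):39/16)
total length: 213/8

0,1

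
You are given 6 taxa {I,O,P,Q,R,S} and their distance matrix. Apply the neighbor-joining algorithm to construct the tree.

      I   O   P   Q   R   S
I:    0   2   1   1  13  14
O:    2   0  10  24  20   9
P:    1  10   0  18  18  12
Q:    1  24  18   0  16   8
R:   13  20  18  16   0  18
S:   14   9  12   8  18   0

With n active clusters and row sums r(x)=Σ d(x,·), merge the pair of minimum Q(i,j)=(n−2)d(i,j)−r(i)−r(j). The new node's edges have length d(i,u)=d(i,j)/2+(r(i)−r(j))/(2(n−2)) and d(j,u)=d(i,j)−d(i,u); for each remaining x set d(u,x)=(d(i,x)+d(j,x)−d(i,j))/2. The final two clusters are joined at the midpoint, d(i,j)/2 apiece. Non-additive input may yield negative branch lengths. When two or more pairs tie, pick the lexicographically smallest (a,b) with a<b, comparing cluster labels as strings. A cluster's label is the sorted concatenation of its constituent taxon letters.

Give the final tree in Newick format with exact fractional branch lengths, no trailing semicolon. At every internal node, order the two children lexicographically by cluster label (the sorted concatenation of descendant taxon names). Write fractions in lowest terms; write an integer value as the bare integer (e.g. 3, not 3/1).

iteration 1: select Q,S (d=8, Q=-96); attach at lengths (19/4, 13/4); label the merged cluster QS
  updated: d(I,QS)=7/2, d(O,QS)=25/2, d(P,QS)=11, d(QS,R)=13
iteration 2: select QS,R (d=13, Q=-65); attach at lengths (5/2, 21/2); label the merged cluster QRS
  updated: d(I,QRS)=7/4, d(O,QRS)=39/4, d(P,QRS)=8
iteration 3: select I,O (d=2, Q=-45/2); attach at lengths (-13/4, 21/4); label the merged cluster IO
  updated: d(IO,P)=9/2, d(IO,QRS)=19/4
iteration 4: select IO,P (d=9/2, Q=-69/4); attach at lengths (5/8, 31/8); label the merged cluster IOP
  updated: d(IOP,QRS)=33/8
iteration 5: select IOP,QRS (d=33/8); attach at lengths (33/16, 33/16); label the merged cluster IOPQRS
final tree: (((I:-13/4,O:21/4):5/8,P:31/8):33/16,((Q:19/4,S:13/4):5/2,R:21/2):33/16)
total length: 253/8

(((I:-13/4,O:21/4):5/8,P:31/8):33/16,((Q:19/4,S:13/4):5/2,R:21/2):33/16)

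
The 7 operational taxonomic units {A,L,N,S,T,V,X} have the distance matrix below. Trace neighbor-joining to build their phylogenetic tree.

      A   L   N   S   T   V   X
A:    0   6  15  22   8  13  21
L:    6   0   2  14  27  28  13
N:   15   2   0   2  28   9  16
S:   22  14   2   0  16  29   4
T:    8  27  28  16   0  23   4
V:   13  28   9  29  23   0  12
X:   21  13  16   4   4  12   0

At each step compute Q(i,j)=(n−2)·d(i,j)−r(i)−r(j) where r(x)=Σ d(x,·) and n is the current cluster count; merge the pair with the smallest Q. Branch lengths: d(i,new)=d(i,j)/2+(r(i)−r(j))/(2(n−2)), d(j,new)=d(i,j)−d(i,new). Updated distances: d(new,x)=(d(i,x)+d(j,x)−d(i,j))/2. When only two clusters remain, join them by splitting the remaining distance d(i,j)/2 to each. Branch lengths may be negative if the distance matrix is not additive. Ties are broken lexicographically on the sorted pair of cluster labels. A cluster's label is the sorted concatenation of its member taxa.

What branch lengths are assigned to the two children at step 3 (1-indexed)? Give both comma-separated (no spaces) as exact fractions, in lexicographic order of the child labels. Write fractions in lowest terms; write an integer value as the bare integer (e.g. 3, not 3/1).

1. join T+X (d=4, Q=-156) ⇒ TX; edges |T|=28/5, |X|=-8/5
  updated: d(A,TX)=25/2, d(L,TX)=18, d(N,TX)=20, d(S,TX)=8, d(TX,V)=31/2
2. join S+TX (d=8, Q=-117) ⇒ STX; edges |S|=33/8, |TX|=31/8
  updated: d(A,STX)=53/4, d(L,STX)=12, d(N,STX)=7, d(STX,V)=73/4
3. join A+L (d=6, Q=-309/4) ⇒ AL; edges |A|=23/8, |L|=25/8
  updated: d(AL,N)=11/2, d(AL,STX)=77/8, d(AL,V)=35/2
4. join AL+STX (d=77/8, Q=-193/4) ⇒ ALSTX; edges |AL|=17/4, |STX|=43/8
  updated: d(ALSTX,N)=23/16, d(ALSTX,V)=209/16
5. join ALSTX+N (d=23/16, Q=-47/2) ⇒ ALNSTX; edges |ALSTX|=11/4, |N|=-21/16
  updated: d(ALNSTX,V)=165/16
6. join ALNSTX+V (d=165/16) ⇒ ALNSTVX; edges |ALNSTX|=165/32, |V|=165/32
final tree: ((((A:23/8,L:25/8):17/4,(S:33/8,(T:28/5,X:-8/5):31/8):43/8):11/4,N:-21/16):165/32,V:165/32)
total length: 315/8

23/8,25/8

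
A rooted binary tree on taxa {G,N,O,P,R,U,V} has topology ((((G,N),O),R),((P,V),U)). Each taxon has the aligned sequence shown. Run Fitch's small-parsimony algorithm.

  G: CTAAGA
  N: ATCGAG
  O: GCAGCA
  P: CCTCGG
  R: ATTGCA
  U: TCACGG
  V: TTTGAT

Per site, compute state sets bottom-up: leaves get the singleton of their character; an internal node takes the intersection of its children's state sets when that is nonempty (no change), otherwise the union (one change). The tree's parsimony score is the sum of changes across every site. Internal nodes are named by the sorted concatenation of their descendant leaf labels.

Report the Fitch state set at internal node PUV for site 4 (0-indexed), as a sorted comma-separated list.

G

[col 0] GN: children G:{C}, N:{A} ∪→ {A,C}; cost 1
[col 0] GNO: children GN:{A,C}, O:{G} ∪→ {A,C,G}; cost 1
[col 0] GNOR: children GNO:{A,C,G}, R:{A} ∩→ {A}; cost 0
[col 0] PV: children P:{C}, V:{T} ∪→ {C,T}; cost 1
[col 0] PUV: children PV:{C,T}, U:{T} ∩→ {T}; cost 0
[col 0] GNOPRUV: children GNOR:{A}, PUV:{T} ∪→ {A,T}; cost 1
[col 1] GN: children G:{T}, N:{T} ∩→ {T}; cost 0
[col 1] GNO: children GN:{T}, O:{C} ∪→ {C,T}; cost 1
[col 1] GNOR: children GNO:{C,T}, R:{T} ∩→ {T}; cost 0
[col 1] PV: children P:{C}, V:{T} ∪→ {C,T}; cost 1
[col 1] PUV: children PV:{C,T}, U:{C} ∩→ {C}; cost 0
[col 1] GNOPRUV: children GNOR:{T}, PUV:{C} ∪→ {C,T}; cost 1
[col 2] GN: children G:{A}, N:{C} ∪→ {A,C}; cost 1
[col 2] GNO: children GN:{A,C}, O:{A} ∩→ {A}; cost 0
[col 2] GNOR: children GNO:{A}, R:{T} ∪→ {A,T}; cost 1
[col 2] PV: children P:{T}, V:{T} ∩→ {T}; cost 0
[col 2] PUV: children PV:{T}, U:{A} ∪→ {A,T}; cost 1
[col 2] GNOPRUV: children GNOR:{A,T}, PUV:{A,T} ∩→ {A,T}; cost 0
[col 3] GN: children G:{A}, N:{G} ∪→ {A,G}; cost 1
[col 3] GNO: children GN:{A,G}, O:{G} ∩→ {G}; cost 0
[col 3] GNOR: children GNO:{G}, R:{G} ∩→ {G}; cost 0
[col 3] PV: children P:{C}, V:{G} ∪→ {C,G}; cost 1
[col 3] PUV: children PV:{C,G}, U:{C} ∩→ {C}; cost 0
[col 3] GNOPRUV: children GNOR:{G}, PUV:{C} ∪→ {C,G}; cost 1
[col 4] GN: children G:{G}, N:{A} ∪→ {A,G}; cost 1
[col 4] GNO: children GN:{A,G}, O:{C} ∪→ {A,C,G}; cost 1
[col 4] GNOR: children GNO:{A,C,G}, R:{C} ∩→ {C}; cost 0
[col 4] PV: children P:{G}, V:{A} ∪→ {A,G}; cost 1
[col 4] PUV: children PV:{A,G}, U:{G} ∩→ {G}; cost 0
[col 4] GNOPRUV: children GNOR:{C}, PUV:{G} ∪→ {C,G}; cost 1
[col 5] GN: children G:{A}, N:{G} ∪→ {A,G}; cost 1
[col 5] GNO: children GN:{A,G}, O:{A} ∩→ {A}; cost 0
[col 5] GNOR: children GNO:{A}, R:{A} ∩→ {A}; cost 0
[col 5] PV: children P:{G}, V:{T} ∪→ {G,T}; cost 1
[col 5] PUV: children PV:{G,T}, U:{G} ∩→ {G}; cost 0
[col 5] GNOPRUV: children GNOR:{A}, PUV:{G} ∪→ {A,G}; cost 1
per-site changes: [4, 3, 3, 3, 4, 3]; total = 20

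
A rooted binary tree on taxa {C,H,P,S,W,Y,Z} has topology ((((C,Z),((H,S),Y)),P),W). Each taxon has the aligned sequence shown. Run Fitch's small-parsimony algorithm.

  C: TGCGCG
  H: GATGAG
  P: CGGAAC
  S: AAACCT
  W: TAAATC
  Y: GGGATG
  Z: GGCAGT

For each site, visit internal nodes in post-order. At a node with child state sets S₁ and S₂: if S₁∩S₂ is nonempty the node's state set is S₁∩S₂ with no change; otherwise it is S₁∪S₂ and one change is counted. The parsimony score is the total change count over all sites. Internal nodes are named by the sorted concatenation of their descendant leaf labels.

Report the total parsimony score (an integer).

site 0, node CZ: C={T} ∪ Z={G} → {G,T} (+1)
site 0, node HS: H={G} ∪ S={A} → {A,G} (+1)
site 0, node HSY: HS={A,G} ∩ Y={G} → {G} (+0)
site 0, node CHSYZ: CZ={G,T} ∩ HSY={G} → {G} (+0)
site 0, node CHPSYZ: CHSYZ={G} ∪ P={C} → {C,G} (+1)
site 0, node CHPSWYZ: CHPSYZ={C,G} ∪ W={T} → {C,G,T} (+1)
site 1, node CZ: C={G} ∩ Z={G} → {G} (+0)
site 1, node HS: H={A} ∩ S={A} → {A} (+0)
site 1, node HSY: HS={A} ∪ Y={G} → {A,G} (+1)
site 1, node CHSYZ: CZ={G} ∩ HSY={A,G} → {G} (+0)
site 1, node CHPSYZ: CHSYZ={G} ∩ P={G} → {G} (+0)
site 1, node CHPSWYZ: CHPSYZ={G} ∪ W={A} → {A,G} (+1)
site 2, node CZ: C={C} ∩ Z={C} → {C} (+0)
site 2, node HS: H={T} ∪ S={A} → {A,T} (+1)
site 2, node HSY: HS={A,T} ∪ Y={G} → {A,G,T} (+1)
site 2, node CHSYZ: CZ={C} ∪ HSY={A,G,T} → {A,C,G,T} (+1)
site 2, node CHPSYZ: CHSYZ={A,C,G,T} ∩ P={G} → {G} (+0)
site 2, node CHPSWYZ: CHPSYZ={G} ∪ W={A} → {A,G} (+1)
site 3, node CZ: C={G} ∪ Z={A} → {A,G} (+1)
site 3, node HS: H={G} ∪ S={C} → {C,G} (+1)
site 3, node HSY: HS={C,G} ∪ Y={A} → {A,C,G} (+1)
site 3, node CHSYZ: CZ={A,G} ∩ HSY={A,C,G} → {A,G} (+0)
site 3, node CHPSYZ: CHSYZ={A,G} ∩ P={A} → {A} (+0)
site 3, node CHPSWYZ: CHPSYZ={A} ∩ W={A} → {A} (+0)
site 4, node CZ: C={C} ∪ Z={G} → {C,G} (+1)
site 4, node HS: H={A} ∪ S={C} → {A,C} (+1)
site 4, node HSY: HS={A,C} ∪ Y={T} → {A,C,T} (+1)
site 4, node CHSYZ: CZ={C,G} ∩ HSY={A,C,T} → {C} (+0)
site 4, node CHPSYZ: CHSYZ={C} ∪ P={A} → {A,C} (+1)
site 4, node CHPSWYZ: CHPSYZ={A,C} ∪ W={T} → {A,C,T} (+1)
site 5, node CZ: C={G} ∪ Z={T} → {G,T} (+1)
site 5, node HS: H={G} ∪ S={T} → {G,T} (+1)
site 5, node HSY: HS={G,T} ∩ Y={G} → {G} (+0)
site 5, node CHSYZ: CZ={G,T} ∩ HSY={G} → {G} (+0)
site 5, node CHPSYZ: CHSYZ={G} ∪ P={C} → {C,G} (+1)
site 5, node CHPSWYZ: CHPSYZ={C,G} ∩ W={C} → {C} (+0)
per-site changes: [4, 2, 4, 3, 5, 3]; total = 21

21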